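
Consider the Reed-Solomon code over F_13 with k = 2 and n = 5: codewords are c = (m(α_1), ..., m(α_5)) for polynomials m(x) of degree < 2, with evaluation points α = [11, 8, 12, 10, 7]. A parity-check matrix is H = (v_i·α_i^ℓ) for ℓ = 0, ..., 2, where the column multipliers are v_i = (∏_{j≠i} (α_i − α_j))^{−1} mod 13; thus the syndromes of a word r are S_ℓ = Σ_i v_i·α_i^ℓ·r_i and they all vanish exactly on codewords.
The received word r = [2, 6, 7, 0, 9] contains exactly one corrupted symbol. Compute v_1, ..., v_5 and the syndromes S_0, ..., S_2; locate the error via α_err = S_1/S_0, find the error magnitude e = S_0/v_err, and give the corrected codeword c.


S = (5, 3, 7), error at position 1, error magnitude e = 5, c = [10, 6, 7, 0, 9].

Step 1: column multipliers v_i = (∏_{j≠i}(α_i − α_j))^{−1} mod 13.
  i = 1 (α = 11): (11−8)(11−12)(11−10)(11−7) = 3·(−1)·1·4 = −12 ≡ 1, so v_1 = 1^{−1} = 1 (mod 13).
  i = 2 (α = 8): (8−11)(8−12)(8−10)(8−7) = (−3)·(−4)·(−2)·1 = −24 ≡ 2, so v_2 = 2^{−1} = 7 (mod 13).
  i = 3 (α = 12): (12−11)(12−8)(12−10)(12−7) = 1·4·2·5 = 40 ≡ 1, so v_3 = 1^{−1} = 1 (mod 13).
  i = 4 (α = 10): (10−11)(10−8)(10−12)(10−7) = (−1)·2·(−2)·3 = 12 ≡ 12, so v_4 = 12^{−1} = 12 (mod 13).
  i = 5 (α = 7): (7−11)(7−8)(7−12)(7−10) = (−4)·(−1)·(−5)·(−3) = 60 ≡ 8, so v_5 = 8^{−1} = 5 (mod 13).
  v = [1, 7, 1, 12, 5].
Step 2: syndromes of r = [2, 6, 7, 0, 9] (all sums mod 13).
  S_0 = Σ v_i r_i = 1·2 + 7·6 + 1·7 + 12·0 + 5·9 = 96 ≡ 5.
  S_1 = Σ v_i α_i r_i = 1·11·2 + 7·8·6 + 1·12·7 + 12·10·0 + 5·7·9 = 757 ≡ 3.
  α_i^2 mod 13 = [4, 12, 1, 9, 10].
  S_2 = Σ v_i α_i^2 r_i = 1·4·2 + 7·12·6 + 1·1·7 + 12·9·0 + 5·10·9 = 969 ≡ 7.
  S = (5, 3, 7) ≠ 0, so r is not a codeword (an error is present).
Step 3: locate the error. For a single error e at position i, S_ℓ = v_i·e·α_i^ℓ, so α_err = S_1/S_0.
  S_0^{−1} = 5^{−1} = 8 (mod 13), so α_err = 3·8 = 24 ≡ 11 = α_1. Error position i = 1.
  Consistency check: S_2/S_1 = 7·9 = 63 ≡ 11 = α_err ✓ (single-error assumption holds).
Step 4: error magnitude e = S_0/v_1 = S_0·∏_{j≠1}(α_1 − α_j) = 5·1 = 5 ≡ 5 (mod 13).
Step 5: correct position 1: c_1 = r_1 − e = 2 − 5 ≡ 10 (mod 13). Hence c = [10, 6, 7, 0, 9].
  Check: interpolating c through the α_i gives m(x) = 4 + 10·x (degree < 2) with m(α_i) = c_i for every i, so c is indeed a codeword.


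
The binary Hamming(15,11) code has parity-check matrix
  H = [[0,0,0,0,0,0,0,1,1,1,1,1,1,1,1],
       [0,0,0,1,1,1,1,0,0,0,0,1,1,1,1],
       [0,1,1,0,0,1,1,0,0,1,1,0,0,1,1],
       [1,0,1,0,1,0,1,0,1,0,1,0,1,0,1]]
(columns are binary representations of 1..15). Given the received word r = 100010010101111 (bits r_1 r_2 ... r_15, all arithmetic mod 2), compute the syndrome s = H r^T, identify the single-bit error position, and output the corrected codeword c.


s = (0, 1, 1, 0)^T, error position = 6, corrected codeword c = 100011010101111

Compute s = H r^T mod 2 one row at a time:
  s_1 = 1 + 0 + 1 + 0 + 1 + 1 + 1 + 1 = 6 ≡ 0 (mod 2).
  s_2 = 0 + 1 + 0 + 0 + 1 + 1 + 1 + 1 = 5 ≡ 1 (mod 2).
  s_3 = 0 + 0 + 0 + 0 + 1 + 0 + 1 + 1 = 3 ≡ 1 (mod 2).
  s_4 = 1 + 0 + 1 + 0 + 0 + 0 + 1 + 1 = 4 ≡ 0 (mod 2).
s = (0, 1, 1, 0)^T — this equals column 6 of H (binary 0110), so error is at position 6.
Correct: flip bit 6 of r = 100010010101111 to get c = 100011010101111.


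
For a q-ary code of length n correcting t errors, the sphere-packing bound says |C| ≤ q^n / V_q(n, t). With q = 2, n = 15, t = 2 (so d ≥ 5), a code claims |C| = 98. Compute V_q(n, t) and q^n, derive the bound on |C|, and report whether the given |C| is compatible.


V_q(n, t) = 121, q^n = 32768, Hamming bound = 270, |C| = 98 ≤ bound (satisfied).

Step 1: Compute V_q(n, t) = Σ_{j=0}^2 C(n, j) (q−1)^j.
  j = 0: C(15,0)·(1)^0 = 1·1 = 1.
  j = 1: C(15,1)·(1)^1 = 15·1 = 15.
  j = 2: C(15,2)·(1)^2 = 105·1 = 105.
  V_q(n, t) = 1 + 15 + 105 = 121.
Step 2: q^n = 2^15 = 32768.
Step 3: Hamming bound ⌊q^n / V_q(n,t)⌋ = ⌊32768/121⌋ = 270.
Step 4: Compare |C| = 98 to 270: satisfied.
The claimed |C| lies below the Hamming bound.


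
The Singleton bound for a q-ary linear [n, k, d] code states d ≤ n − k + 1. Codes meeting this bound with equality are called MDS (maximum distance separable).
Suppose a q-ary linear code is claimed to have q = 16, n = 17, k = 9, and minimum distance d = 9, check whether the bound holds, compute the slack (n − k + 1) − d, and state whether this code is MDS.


Singleton RHS = n − k + 1 = 9, slack = 0, bound satisfied, MDS.

Singleton bound: d ≤ n − k + 1.
Here n = 17, k = 9, so n − k + 1 = 9.
Given d = 9, check d ≤ 9: YES.
Slack = (n − k + 1) − d = 0.
The code is MDS (slack = 0).
Description: the claimed parameters are [17, 9, 9]_16; such a code would be MDS (meets Singleton bound).


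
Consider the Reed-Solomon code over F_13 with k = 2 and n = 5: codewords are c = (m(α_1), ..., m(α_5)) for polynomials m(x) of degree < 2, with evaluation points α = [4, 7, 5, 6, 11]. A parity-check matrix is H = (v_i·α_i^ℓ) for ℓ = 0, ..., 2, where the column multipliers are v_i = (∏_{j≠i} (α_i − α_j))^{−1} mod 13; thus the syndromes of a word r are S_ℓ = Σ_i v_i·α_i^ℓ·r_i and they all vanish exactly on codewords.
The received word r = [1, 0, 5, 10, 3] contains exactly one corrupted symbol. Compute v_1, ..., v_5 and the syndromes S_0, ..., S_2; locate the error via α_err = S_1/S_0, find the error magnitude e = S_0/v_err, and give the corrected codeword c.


S = (4, 11, 1), error at position 4, error magnitude e = 1, c = [1, 0, 5, 9, 3].

Step 1: column multipliers v_i = (∏_{j≠i}(α_i − α_j))^{−1} mod 13.
  i = 1 (α = 4): (4−7)(4−5)(4−6)(4−11) = (−3)·(−1)·(−2)·(−7) = 42 ≡ 3, so v_1 = 3^{−1} = 9 (mod 13).
  i = 2 (α = 7): (7−4)(7−5)(7−6)(7−11) = 3·2·1·(−4) = −24 ≡ 2, so v_2 = 2^{−1} = 7 (mod 13).
  i = 3 (α = 5): (5−4)(5−7)(5−6)(5−11) = 1·(−2)·(−1)·(−6) = −12 ≡ 1, so v_3 = 1^{−1} = 1 (mod 13).
  i = 4 (α = 6): (6−4)(6−7)(6−5)(6−11) = 2·(−1)·1·(−5) = 10 ≡ 10, so v_4 = 10^{−1} = 4 (mod 13).
  i = 5 (α = 11): (11−4)(11−7)(11−5)(11−6) = 7·4·6·5 = 840 ≡ 8, so v_5 = 8^{−1} = 5 (mod 13).
  v = [9, 7, 1, 4, 5].
Step 2: syndromes of r = [1, 0, 5, 10, 3] (all sums mod 13).
  S_0 = Σ v_i r_i = 9·1 + 7·0 + 1·5 + 4·10 + 5·3 = 69 ≡ 4.
  S_1 = Σ v_i α_i r_i = 9·4·1 + 7·7·0 + 1·5·5 + 4·6·10 + 5·11·3 = 466 ≡ 11.
  α_i^2 mod 13 = [3, 10, 12, 10, 4].
  S_2 = Σ v_i α_i^2 r_i = 9·3·1 + 7·10·0 + 1·12·5 + 4·10·10 + 5·4·3 = 547 ≡ 1.
  S = (4, 11, 1) ≠ 0, so r is not a codeword (an error is present).
Step 3: locate the error. For a single error e at position i, S_ℓ = v_i·e·α_i^ℓ, so α_err = S_1/S_0.
  S_0^{−1} = 4^{−1} = 10 (mod 13), so α_err = 11·10 = 110 ≡ 6 = α_4. Error position i = 4.
  Consistency check: S_2/S_1 = 1·6 = 6 ≡ 6 = α_err ✓ (single-error assumption holds).
Step 4: error magnitude e = S_0/v_4 = S_0·∏_{j≠4}(α_4 − α_j) = 4·10 = 40 ≡ 1 (mod 13).
Step 5: correct position 4: c_4 = r_4 − e = 10 − 1 ≡ 9 (mod 13). Hence c = [1, 0, 5, 9, 3].
  Check: interpolating c through the α_i gives m(x) = 11 + 4·x (degree < 2) with m(α_i) = c_i for every i, so c is indeed a codeword.


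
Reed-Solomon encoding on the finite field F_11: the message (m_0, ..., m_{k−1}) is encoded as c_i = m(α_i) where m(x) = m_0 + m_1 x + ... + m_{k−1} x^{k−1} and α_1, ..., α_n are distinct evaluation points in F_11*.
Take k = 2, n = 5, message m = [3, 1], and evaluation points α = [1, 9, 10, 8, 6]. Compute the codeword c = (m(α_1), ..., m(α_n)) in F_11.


c = [4, 1, 2, 0, 9]

Message polynomial: m(x) = 3 + 1·x (mod 11).
For each evaluation point α_i, compute m(α_i) mod 11:
  α_1 = 1: Horner steps 1 → 4, so m(1) = 4.
  α_2 = 9: Horner steps 1 → 1, so m(9) = 1.
  α_3 = 10: Horner steps 1 → 2, so m(10) = 2.
  α_4 = 8: Horner steps 1 → 0, so m(8) = 0.
  α_5 = 6: Horner steps 1 → 9, so m(6) = 9.
Codeword c = [4, 1, 2, 0, 9] ∈ F_11^5.


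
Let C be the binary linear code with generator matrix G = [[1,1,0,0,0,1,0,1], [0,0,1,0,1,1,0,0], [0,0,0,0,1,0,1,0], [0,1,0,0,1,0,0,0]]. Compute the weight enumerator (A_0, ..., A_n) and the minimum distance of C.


Weight distribution: A_0 = 1, A_2 = 3, A_3 = 4, A_4 = 3, A_5 = 4, A_6 = 1. Minimum distance d = 2.

Enumerate all 2^4 = 16 messages m ∈ F_2^4.
For each, compute codeword c = mG in F_2^8, then tally its weight.
  m = 0000 → c = 00000000, weight = 0.
  m = 1000 → c = 11000101, weight = 4.
  m = 0100 → c = 00101100, weight = 3.
  m = 1100 → c = 11101001, weight = 5.
  m = 0010 → c = 00001010, weight = 2.
  m = 1010 → c = 11001111, weight = 6.
  m = 0110 → c = 00100110, weight = 3.
  m = 1110 → c = 11100011, weight = 5.
  m = 0001 → c = 01001000, weight = 2.
  m = 1001 → c = 10001101, weight = 4.
  m = 0101 → c = 01100100, weight = 3.
  m = 1101 → c = 10100001, weight = 3.
  m = 0011 → c = 01000010, weight = 2.
  m = 1011 → c = 10000111, weight = 4.
  m = 0111 → c = 01101110, weight = 5.
  m = 1111 → c = 10101011, weight = 5.
Tally weights:
  weight 0: 1 codewords.
  weight 2: 3 codewords.
  weight 3: 4 codewords.
  weight 4: 3 codewords.
  weight 5: 4 codewords.
  weight 6: 1 codewords.
Minimum distance d = smallest w > 0 with A_w > 0 = 2.
Sanity: Σ A_w = 16 = 2^4 = 16 ✓.


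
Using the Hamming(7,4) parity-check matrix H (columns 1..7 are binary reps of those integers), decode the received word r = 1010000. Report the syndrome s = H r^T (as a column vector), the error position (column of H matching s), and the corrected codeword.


s = (0, 1, 0)^T, error position = 2, corrected codeword c = 1110000

Compute s = H r^T mod 2 one row at a time:
  s_1 = 0 + 0 + 0 + 0 = 0 ≡ 0 (mod 2).
  s_2 = 0 + 1 + 0 + 0 = 1 ≡ 1 (mod 2).
  s_3 = 1 + 1 + 0 + 0 = 2 ≡ 0 (mod 2).
s = (0, 1, 0)^T — this equals column 2 of H (binary 010), so error is at position 2.
Correct: flip bit 2 of r = 1010000 to get c = 1110000.


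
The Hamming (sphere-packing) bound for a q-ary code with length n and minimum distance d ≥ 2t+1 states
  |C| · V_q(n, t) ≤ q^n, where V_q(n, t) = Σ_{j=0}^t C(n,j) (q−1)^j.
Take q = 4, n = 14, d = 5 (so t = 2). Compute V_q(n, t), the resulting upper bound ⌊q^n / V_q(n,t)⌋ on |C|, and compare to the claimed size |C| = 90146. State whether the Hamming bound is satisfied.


V_q(n, t) = 862, q^n = 268435456, Hamming bound = 311410, |C| = 90146 ≤ bound (satisfied).

Step 1: Compute V_q(n, t) = Σ_{j=0}^2 C(n, j) (q−1)^j.
  j = 0: C(14,0)·(3)^0 = 1·1 = 1.
  j = 1: C(14,1)·(3)^1 = 14·3 = 42.
  j = 2: C(14,2)·(3)^2 = 91·9 = 819.
  V_q(n, t) = 1 + 42 + 819 = 862.
Step 2: q^n = 4^14 = 268435456.
Step 3: Hamming bound ⌊q^n / V_q(n,t)⌋ = ⌊268435456/862⌋ = 311410.
Step 4: Compare |C| = 90146 to 311410: satisfied.
The claimed |C| lies below the Hamming bound.


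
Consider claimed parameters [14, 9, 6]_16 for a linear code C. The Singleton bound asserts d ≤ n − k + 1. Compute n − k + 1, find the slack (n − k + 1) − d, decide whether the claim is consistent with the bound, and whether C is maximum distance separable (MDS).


Singleton RHS = n − k + 1 = 6, slack = 0, bound satisfied, MDS.

Singleton bound: d ≤ n − k + 1.
Here n = 14, k = 9, so n − k + 1 = 6.
Given d = 6, check d ≤ 6: YES.
Slack = (n − k + 1) − d = 0.
The code is MDS (slack = 0).
Description: the claimed parameters are [14, 9, 6]_16; such a code would be MDS (meets Singleton bound).


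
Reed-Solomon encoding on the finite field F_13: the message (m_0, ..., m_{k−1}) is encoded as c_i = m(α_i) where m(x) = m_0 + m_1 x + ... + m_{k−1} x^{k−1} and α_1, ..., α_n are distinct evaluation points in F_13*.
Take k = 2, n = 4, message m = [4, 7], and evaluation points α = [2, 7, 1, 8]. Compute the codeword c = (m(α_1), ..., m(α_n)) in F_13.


c = [5, 1, 11, 8]

Message polynomial: m(x) = 4 + 7·x (mod 13).
For each evaluation point α_i, compute m(α_i) mod 13:
  α_1 = 2: Horner steps 7 → 5, so m(2) = 5.
  α_2 = 7: Horner steps 7 → 1, so m(7) = 1.
  α_3 = 1: Horner steps 7 → 11, so m(1) = 11.
  α_4 = 8: Horner steps 7 → 8, so m(8) = 8.
Codeword c = [5, 1, 11, 8] ∈ F_13^4.


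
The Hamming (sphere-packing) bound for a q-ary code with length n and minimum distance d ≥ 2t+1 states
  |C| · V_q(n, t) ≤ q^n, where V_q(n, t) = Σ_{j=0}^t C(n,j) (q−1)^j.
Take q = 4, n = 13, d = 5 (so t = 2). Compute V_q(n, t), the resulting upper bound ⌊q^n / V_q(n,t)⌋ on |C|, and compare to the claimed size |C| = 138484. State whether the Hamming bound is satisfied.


V_q(n, t) = 742, q^n = 67108864, Hamming bound = 90443, |C| = 138484 > bound (violated).

Step 1: Compute V_q(n, t) = Σ_{j=0}^2 C(n, j) (q−1)^j.
  j = 0: C(13,0)·(3)^0 = 1·1 = 1.
  j = 1: C(13,1)·(3)^1 = 13·3 = 39.
  j = 2: C(13,2)·(3)^2 = 78·9 = 702.
  V_q(n, t) = 1 + 39 + 702 = 742.
Step 2: q^n = 4^13 = 67108864.
Step 3: Hamming bound ⌊q^n / V_q(n,t)⌋ = ⌊67108864/742⌋ = 90443.
Step 4: Compare |C| = 138484 to 90443: violated.
The claimed |C| lies above the Hamming bound, so no 4-ary code of length 13 with d ≥ 5 can have 138484 codewords.


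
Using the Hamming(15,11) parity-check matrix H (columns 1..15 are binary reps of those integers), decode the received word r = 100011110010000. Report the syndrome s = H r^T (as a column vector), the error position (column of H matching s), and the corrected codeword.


s = (0, 1, 1, 0)^T, error position = 6, corrected codeword c = 100010110010000

Compute s = H r^T mod 2 one row at a time:
  s_1 = 1 + 0 + 0 + 1 + 0 + 0 + 0 + 0 = 2 ≡ 0 (mod 2).
  s_2 = 0 + 1 + 1 + 1 + 0 + 0 + 0 + 0 = 3 ≡ 1 (mod 2).
  s_3 = 0 + 0 + 1 + 1 + 0 + 1 + 0 + 0 = 3 ≡ 1 (mod 2).
  s_4 = 1 + 0 + 1 + 1 + 0 + 1 + 0 + 0 = 4 ≡ 0 (mod 2).
s = (0, 1, 1, 0)^T — this equals column 6 of H (binary 0110), so error is at position 6.
Correct: flip bit 6 of r = 100011110010000 to get c = 100010110010000.


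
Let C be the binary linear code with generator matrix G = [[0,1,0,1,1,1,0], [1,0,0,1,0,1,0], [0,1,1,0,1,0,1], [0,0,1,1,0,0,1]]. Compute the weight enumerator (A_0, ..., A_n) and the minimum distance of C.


Weight distribution: A_0 = 1, A_1 = 1, A_2 = 1, A_3 = 5, A_4 = 5, A_5 = 1, A_6 = 1, A_7 = 1. Minimum distance d = 1.

Enumerate all 2^4 = 16 messages m ∈ F_2^4.
For each, compute codeword c = mG in F_2^7, then tally its weight.
  m = 0000 → c = 0000000, weight = 0.
  m = 1000 → c = 0101110, weight = 4.
  m = 0100 → c = 1001010, weight = 3.
  m = 1100 → c = 1100100, weight = 3.
  m = 0010 → c = 0110101, weight = 4.
  m = 1010 → c = 0011011, weight = 4.
  m = 0110 → c = 1111111, weight = 7.
  m = 1110 → c = 1010001, weight = 3.
  m = 0001 → c = 0011001, weight = 3.
  m = 1001 → c = 0110111, weight = 5.
  m = 0101 → c = 1010011, weight = 4.
  m = 1101 → c = 1111101, weight = 6.
  m = 0011 → c = 0101100, weight = 3.
  m = 1011 → c = 0000010, weight = 1.
  m = 0111 → c = 1100110, weight = 4.
  m = 1111 → c = 1001000, weight = 2.
Tally weights:
  weight 0: 1 codewords.
  weight 1: 1 codewords.
  weight 2: 1 codewords.
  weight 3: 5 codewords.
  weight 4: 5 codewords.
  weight 5: 1 codewords.
  weight 6: 1 codewords.
  weight 7: 1 codewords.
Minimum distance d = smallest w > 0 with A_w > 0 = 1.
Sanity: Σ A_w = 16 = 2^4 = 16 ✓.


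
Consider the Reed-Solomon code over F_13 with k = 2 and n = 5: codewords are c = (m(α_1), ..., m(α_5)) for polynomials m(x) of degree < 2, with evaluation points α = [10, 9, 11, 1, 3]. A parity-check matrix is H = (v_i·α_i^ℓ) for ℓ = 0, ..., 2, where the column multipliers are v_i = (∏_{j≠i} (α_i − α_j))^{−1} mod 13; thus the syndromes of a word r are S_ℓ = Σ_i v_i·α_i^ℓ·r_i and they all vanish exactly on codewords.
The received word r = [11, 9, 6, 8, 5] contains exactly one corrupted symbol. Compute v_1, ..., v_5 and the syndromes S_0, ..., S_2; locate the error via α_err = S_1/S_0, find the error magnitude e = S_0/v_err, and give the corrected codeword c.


S = (5, 11, 6), error at position 1, error magnitude e = 10, c = [1, 9, 6, 8, 5].

Step 1: column multipliers v_i = (∏_{j≠i}(α_i − α_j))^{−1} mod 13.
  i = 1 (α = 10): (10−9)(10−11)(10−1)(10−3) = 1·(−1)·9·7 = −63 ≡ 2, so v_1 = 2^{−1} = 7 (mod 13).
  i = 2 (α = 9): (9−10)(9−11)(9−1)(9−3) = (−1)·(−2)·8·6 = 96 ≡ 5, so v_2 = 5^{−1} = 8 (mod 13).
  i = 3 (α = 11): (11−10)(11−9)(11−1)(11−3) = 1·2·10·8 = 160 ≡ 4, so v_3 = 4^{−1} = 10 (mod 13).
  i = 4 (α = 1): (1−10)(1−9)(1−11)(1−3) = (−9)·(−8)·(−10)·(−2) = 1440 ≡ 10, so v_4 = 10^{−1} = 4 (mod 13).
  i = 5 (α = 3): (3−10)(3−9)(3−11)(3−1) = (−7)·(−6)·(−8)·2 = −672 ≡ 4, so v_5 = 4^{−1} = 10 (mod 13).
  v = [7, 8, 10, 4, 10].
Step 2: syndromes of r = [11, 9, 6, 8, 5] (all sums mod 13).
  S_0 = Σ v_i r_i = 7·11 + 8·9 + 10·6 + 4·8 + 10·5 = 291 ≡ 5.
  S_1 = Σ v_i α_i r_i = 7·10·11 + 8·9·9 + 10·11·6 + 4·1·8 + 10·3·5 = 2260 ≡ 11.
  α_i^2 mod 13 = [9, 3, 4, 1, 9].
  S_2 = Σ v_i α_i^2 r_i = 7·9·11 + 8·3·9 + 10·4·6 + 4·1·8 + 10·9·5 = 1631 ≡ 6.
  S = (5, 11, 6) ≠ 0, so r is not a codeword (an error is present).
Step 3: locate the error. For a single error e at position i, S_ℓ = v_i·e·α_i^ℓ, so α_err = S_1/S_0.
  S_0^{−1} = 5^{−1} = 8 (mod 13), so α_err = 11·8 = 88 ≡ 10 = α_1. Error position i = 1.
  Consistency check: S_2/S_1 = 6·6 = 36 ≡ 10 = α_err ✓ (single-error assumption holds).
Step 4: error magnitude e = S_0/v_1 = S_0·∏_{j≠1}(α_1 − α_j) = 5·2 = 10 ≡ 10 (mod 13).
Step 5: correct position 1: c_1 = r_1 − e = 11 − 10 ≡ 1 (mod 13). Hence c = [1, 9, 6, 8, 5].
  Check: interpolating c through the α_i gives m(x) = 3 + 5·x (degree < 2) with m(α_i) = c_i for every i, so c is indeed a codeword.


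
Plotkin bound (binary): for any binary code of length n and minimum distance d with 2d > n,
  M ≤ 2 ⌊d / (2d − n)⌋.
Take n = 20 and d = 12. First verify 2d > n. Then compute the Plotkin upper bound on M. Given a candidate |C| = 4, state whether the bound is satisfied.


Plotkin bound M ≤ 6; given |C| = 4 ≤ bound (satisfied).

Check applicability: 2d = 24, n = 20.
2d − n = 4 > 0, so Plotkin applies.
Compute d/(2d−n) = 12/4 ≈ 3.0000.
⌊d/(2d−n)⌋ = 3.
Plotkin bound: M ≤ 2·3 = 6.
Given |C| = 4, check: satisfied.
This |C| is below the Plotkin bound.


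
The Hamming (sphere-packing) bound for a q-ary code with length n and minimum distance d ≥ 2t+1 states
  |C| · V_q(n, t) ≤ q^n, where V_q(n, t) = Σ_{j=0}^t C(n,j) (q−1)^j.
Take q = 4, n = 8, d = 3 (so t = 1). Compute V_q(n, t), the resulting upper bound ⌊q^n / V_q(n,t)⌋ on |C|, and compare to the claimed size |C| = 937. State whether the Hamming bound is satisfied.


V_q(n, t) = 25, q^n = 65536, Hamming bound = 2621, |C| = 937 ≤ bound (satisfied).

Step 1: Compute V_q(n, t) = Σ_{j=0}^1 C(n, j) (q−1)^j.
  j = 0: C(8,0)·(3)^0 = 1·1 = 1.
  j = 1: C(8,1)·(3)^1 = 8·3 = 24.
  V_q(n, t) = 1 + 24 = 25.
Step 2: q^n = 4^8 = 65536.
Step 3: Hamming bound ⌊q^n / V_q(n,t)⌋ = ⌊65536/25⌋ = 2621.
Step 4: Compare |C| = 937 to 2621: satisfied.
The claimed |C| lies below the Hamming bound.


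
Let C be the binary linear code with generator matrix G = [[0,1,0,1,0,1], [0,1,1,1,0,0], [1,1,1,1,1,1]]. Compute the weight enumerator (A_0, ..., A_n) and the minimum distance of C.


Weight distribution: A_0 = 1, A_2 = 1, A_3 = 4, A_4 = 1, A_6 = 1. Minimum distance d = 2.

Enumerate all 2^3 = 8 messages m ∈ F_2^3.
For each, compute codeword c = mG in F_2^6, then tally its weight.
  m = 000 → c = 000000, weight = 0.
  m = 100 → c = 010101, weight = 3.
  m = 010 → c = 011100, weight = 3.
  m = 110 → c = 001001, weight = 2.
  m = 001 → c = 111111, weight = 6.
  m = 101 → c = 101010, weight = 3.
  m = 011 → c = 100011, weight = 3.
  m = 111 → c = 110110, weight = 4.
Tally weights:
  weight 0: 1 codewords.
  weight 2: 1 codewords.
  weight 3: 4 codewords.
  weight 4: 1 codewords.
  weight 6: 1 codewords.
Minimum distance d = smallest w > 0 with A_w > 0 = 2.
Sanity: Σ A_w = 8 = 2^3 = 8 ✓.


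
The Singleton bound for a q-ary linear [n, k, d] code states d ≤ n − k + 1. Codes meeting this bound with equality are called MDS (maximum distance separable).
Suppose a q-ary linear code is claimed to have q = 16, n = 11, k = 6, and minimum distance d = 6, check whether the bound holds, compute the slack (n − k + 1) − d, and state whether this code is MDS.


Singleton RHS = n − k + 1 = 6, slack = 0, bound satisfied, MDS.

Singleton bound: d ≤ n − k + 1.
Here n = 11, k = 6, so n − k + 1 = 6.
Given d = 6, check d ≤ 6: YES.
Slack = (n − k + 1) − d = 0.
The code is MDS (slack = 0).
Description: the claimed parameters are [11, 6, 6]_16; such a code would be MDS (meets Singleton bound).


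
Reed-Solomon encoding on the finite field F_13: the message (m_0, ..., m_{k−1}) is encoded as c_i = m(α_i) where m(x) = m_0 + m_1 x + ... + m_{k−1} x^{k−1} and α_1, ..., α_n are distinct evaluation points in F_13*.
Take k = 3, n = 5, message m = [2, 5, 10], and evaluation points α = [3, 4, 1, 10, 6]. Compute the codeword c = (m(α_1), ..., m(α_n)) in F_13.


c = [3, 0, 4, 12, 2]

Message polynomial: m(x) = 2 + 5·x + 10·x^2 (mod 13).
For each evaluation point α_i, compute m(α_i) mod 13:
  α_1 = 3: Horner steps 10 → 9 → 3, so m(3) = 3.
  α_2 = 4: Horner steps 10 → 6 → 0, so m(4) = 0.
  α_3 = 1: Horner steps 10 → 2 → 4, so m(1) = 4.
  α_4 = 10: Horner steps 10 → 1 → 12, so m(10) = 12.
  α_5 = 6: Horner steps 10 → 0 → 2, so m(6) = 2.
Codeword c = [3, 0, 4, 12, 2] ∈ F_13^5.


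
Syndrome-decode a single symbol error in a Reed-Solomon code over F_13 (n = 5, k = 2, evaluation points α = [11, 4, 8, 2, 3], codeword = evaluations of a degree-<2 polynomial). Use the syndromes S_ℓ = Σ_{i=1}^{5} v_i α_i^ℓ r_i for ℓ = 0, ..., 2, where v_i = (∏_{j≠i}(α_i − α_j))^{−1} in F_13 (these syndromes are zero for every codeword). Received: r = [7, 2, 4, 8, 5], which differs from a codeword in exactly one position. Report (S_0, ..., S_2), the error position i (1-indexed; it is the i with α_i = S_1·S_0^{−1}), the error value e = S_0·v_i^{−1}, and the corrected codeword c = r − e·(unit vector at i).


S = (10, 2, 3), error at position 3, error magnitude e = 1, c = [7, 2, 3, 8, 5].

Step 1: column multipliers v_i = (∏_{j≠i}(α_i − α_j))^{−1} mod 13.
  i = 1 (α = 11): (11−4)(11−8)(11−2)(11−3) = 7·3·9·8 = 1512 ≡ 4, so v_1 = 4^{−1} = 10 (mod 13).
  i = 2 (α = 4): (4−11)(4−8)(4−2)(4−3) = (−7)·(−4)·2·1 = 56 ≡ 4, so v_2 = 4^{−1} = 10 (mod 13).
  i = 3 (α = 8): (8−11)(8−4)(8−2)(8−3) = (−3)·4·6·5 = −360 ≡ 4, so v_3 = 4^{−1} = 10 (mod 13).
  i = 4 (α = 2): (2−11)(2−4)(2−8)(2−3) = (−9)·(−2)·(−6)·(−1) = 108 ≡ 4, so v_4 = 4^{−1} = 10 (mod 13).
  i = 5 (α = 3): (3−11)(3−4)(3−8)(3−2) = (−8)·(−1)·(−5)·1 = −40 ≡ 12, so v_5 = 12^{−1} = 12 (mod 13).
  v = [10, 10, 10, 10, 12].
Step 2: syndromes of r = [7, 2, 4, 8, 5] (all sums mod 13).
  S_0 = Σ v_i r_i = 10·7 + 10·2 + 10·4 + 10·8 + 12·5 = 270 ≡ 10.
  S_1 = Σ v_i α_i r_i = 10·11·7 + 10·4·2 + 10·8·4 + 10·2·8 + 12·3·5 = 1510 ≡ 2.
  α_i^2 mod 13 = [4, 3, 12, 4, 9].
  S_2 = Σ v_i α_i^2 r_i = 10·4·7 + 10·3·2 + 10·12·4 + 10·4·8 + 12·9·5 = 1680 ≡ 3.
  S = (10, 2, 3) ≠ 0, so r is not a codeword (an error is present).
Step 3: locate the error. For a single error e at position i, S_ℓ = v_i·e·α_i^ℓ, so α_err = S_1/S_0.
  S_0^{−1} = 10^{−1} = 4 (mod 13), so α_err = 2·4 = 8 ≡ 8 = α_3. Error position i = 3.
  Consistency check: S_2/S_1 = 3·7 = 21 ≡ 8 = α_err ✓ (single-error assumption holds).
Step 4: error magnitude e = S_0/v_3 = S_0·∏_{j≠3}(α_3 − α_j) = 10·4 = 40 ≡ 1 (mod 13).
Step 5: correct position 3: c_3 = r_3 − e = 4 − 1 ≡ 3 (mod 13). Hence c = [7, 2, 3, 8, 5].
  Check: interpolating c through the α_i gives m(x) = 1 + 10·x (degree < 2) with m(α_i) = c_i for every i, so c is indeed a codeword.


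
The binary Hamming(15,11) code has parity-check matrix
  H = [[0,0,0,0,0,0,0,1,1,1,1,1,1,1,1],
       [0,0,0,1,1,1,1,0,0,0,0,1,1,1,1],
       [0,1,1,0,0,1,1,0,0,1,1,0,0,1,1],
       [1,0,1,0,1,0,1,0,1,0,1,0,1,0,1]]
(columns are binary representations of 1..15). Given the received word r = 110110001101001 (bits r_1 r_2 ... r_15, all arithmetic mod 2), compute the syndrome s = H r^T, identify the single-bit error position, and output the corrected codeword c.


s = (0, 0, 1, 0)^T, error position = 2, corrected codeword c = 100110001101001

Compute s = H r^T mod 2 one row at a time:
  s_1 = 0 + 1 + 1 + 0 + 1 + 0 + 0 + 1 = 4 ≡ 0 (mod 2).
  s_2 = 1 + 1 + 0 + 0 + 1 + 0 + 0 + 1 = 4 ≡ 0 (mod 2).
  s_3 = 1 + 0 + 0 + 0 + 1 + 0 + 0 + 1 = 3 ≡ 1 (mod 2).
  s_4 = 1 + 0 + 1 + 0 + 1 + 0 + 0 + 1 = 4 ≡ 0 (mod 2).
s = (0, 0, 1, 0)^T — this equals column 2 of H (binary 0010), so error is at position 2.
Correct: flip bit 2 of r = 110110001101001 to get c = 100110001101001.


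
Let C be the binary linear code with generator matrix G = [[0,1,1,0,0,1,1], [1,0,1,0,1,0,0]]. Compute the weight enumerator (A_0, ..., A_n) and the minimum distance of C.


Weight distribution: A_0 = 1, A_3 = 1, A_4 = 1, A_5 = 1. Minimum distance d = 3.

Enumerate all 2^2 = 4 messages m ∈ F_2^2.
For each, compute codeword c = mG in F_2^7, then tally its weight.
  m = 00 → c = 0000000, weight = 0.
  m = 10 → c = 0110011, weight = 4.
  m = 01 → c = 1010100, weight = 3.
  m = 11 → c = 1100111, weight = 5.
Tally weights:
  weight 0: 1 codewords.
  weight 3: 1 codewords.
  weight 4: 1 codewords.
  weight 5: 1 codewords.
Minimum distance d = smallest w > 0 with A_w > 0 = 3.
Sanity: Σ A_w = 4 = 2^2 = 4 ✓.


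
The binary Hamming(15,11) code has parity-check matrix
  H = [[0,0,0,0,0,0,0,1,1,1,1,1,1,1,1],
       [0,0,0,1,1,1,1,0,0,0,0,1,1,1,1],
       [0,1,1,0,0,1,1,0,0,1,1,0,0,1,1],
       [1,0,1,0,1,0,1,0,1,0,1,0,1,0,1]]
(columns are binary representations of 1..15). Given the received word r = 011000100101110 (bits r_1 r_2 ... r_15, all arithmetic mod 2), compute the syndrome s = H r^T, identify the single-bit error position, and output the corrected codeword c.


s = (0, 0, 1, 1)^T, error position = 3, corrected codeword c = 010000100101110

Compute s = H r^T mod 2 one row at a time:
  s_1 = 0 + 0 + 1 + 0 + 1 + 1 + 1 + 0 = 4 ≡ 0 (mod 2).
  s_2 = 0 + 0 + 0 + 1 + 1 + 1 + 1 + 0 = 4 ≡ 0 (mod 2).
  s_3 = 1 + 1 + 0 + 1 + 1 + 0 + 1 + 0 = 5 ≡ 1 (mod 2).
  s_4 = 0 + 1 + 0 + 1 + 0 + 0 + 1 + 0 = 3 ≡ 1 (mod 2).
s = (0, 0, 1, 1)^T — this equals column 3 of H (binary 0011), so error is at position 3.
Correct: flip bit 3 of r = 011000100101110 to get c = 010000100101110.


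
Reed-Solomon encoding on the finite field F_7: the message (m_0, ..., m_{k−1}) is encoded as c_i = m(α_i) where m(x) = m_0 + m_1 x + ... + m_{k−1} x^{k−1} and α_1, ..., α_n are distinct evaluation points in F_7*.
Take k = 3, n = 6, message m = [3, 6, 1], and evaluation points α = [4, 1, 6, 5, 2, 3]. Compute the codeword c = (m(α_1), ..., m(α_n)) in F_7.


c = [1, 3, 5, 2, 5, 2]

Message polynomial: m(x) = 3 + 6·x + 1·x^2 (mod 7).
For each evaluation point α_i, compute m(α_i) mod 7:
  α_1 = 4: Horner steps 1 → 3 → 1, so m(4) = 1.
  α_2 = 1: Horner steps 1 → 0 → 3, so m(1) = 3.
  α_3 = 6: Horner steps 1 → 5 → 5, so m(6) = 5.
  α_4 = 5: Horner steps 1 → 4 → 2, so m(5) = 2.
  α_5 = 2: Horner steps 1 → 1 → 5, so m(2) = 5.
  α_6 = 3: Horner steps 1 → 2 → 2, so m(3) = 2.
Codeword c = [1, 3, 5, 2, 5, 2] ∈ F_7^6.


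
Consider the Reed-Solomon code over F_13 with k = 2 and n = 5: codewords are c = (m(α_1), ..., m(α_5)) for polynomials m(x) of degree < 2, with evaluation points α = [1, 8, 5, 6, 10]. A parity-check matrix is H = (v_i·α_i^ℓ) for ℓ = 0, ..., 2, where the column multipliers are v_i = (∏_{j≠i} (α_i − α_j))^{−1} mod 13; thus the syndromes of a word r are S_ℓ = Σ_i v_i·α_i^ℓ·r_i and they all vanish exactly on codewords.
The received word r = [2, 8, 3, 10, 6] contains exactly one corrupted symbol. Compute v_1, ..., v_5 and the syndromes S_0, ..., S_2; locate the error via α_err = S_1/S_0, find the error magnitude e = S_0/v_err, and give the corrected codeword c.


S = (1, 5, 12), error at position 3, error magnitude e = 5, c = [2, 8, 11, 10, 6].

Step 1: column multipliers v_i = (∏_{j≠i}(α_i − α_j))^{−1} mod 13.
  i = 1 (α = 1): (1−8)(1−5)(1−6)(1−10) = (−7)·(−4)·(−5)·(−9) = 1260 ≡ 12, so v_1 = 12^{−1} = 12 (mod 13).
  i = 2 (α = 8): (8−1)(8−5)(8−6)(8−10) = 7·3·2·(−2) = −84 ≡ 7, so v_2 = 7^{−1} = 2 (mod 13).
  i = 3 (α = 5): (5−1)(5−8)(5−6)(5−10) = 4·(−3)·(−1)·(−5) = −60 ≡ 5, so v_3 = 5^{−1} = 8 (mod 13).
  i = 4 (α = 6): (6−1)(6−8)(6−5)(6−10) = 5·(−2)·1·(−4) = 40 ≡ 1, so v_4 = 1^{−1} = 1 (mod 13).
  i = 5 (α = 10): (10−1)(10−8)(10−5)(10−6) = 9·2·5·4 = 360 ≡ 9, so v_5 = 9^{−1} = 3 (mod 13).
  v = [12, 2, 8, 1, 3].
Step 2: syndromes of r = [2, 8, 3, 10, 6] (all sums mod 13).
  S_0 = Σ v_i r_i = 12·2 + 2·8 + 8·3 + 1·10 + 3·6 = 92 ≡ 1.
  S_1 = Σ v_i α_i r_i = 12·1·2 + 2·8·8 + 8·5·3 + 1·6·10 + 3·10·6 = 512 ≡ 5.
  α_i^2 mod 13 = [1, 12, 12, 10, 9].
  S_2 = Σ v_i α_i^2 r_i = 12·1·2 + 2·12·8 + 8·12·3 + 1·10·10 + 3·9·6 = 766 ≡ 12.
  S = (1, 5, 12) ≠ 0, so r is not a codeword (an error is present).
Step 3: locate the error. For a single error e at position i, S_ℓ = v_i·e·α_i^ℓ, so α_err = S_1/S_0.
  S_0^{−1} = 1^{−1} = 1 (mod 13), so α_err = 5·1 = 5 ≡ 5 = α_3. Error position i = 3.
  Consistency check: S_2/S_1 = 12·8 = 96 ≡ 5 = α_err ✓ (single-error assumption holds).
Step 4: error magnitude e = S_0/v_3 = S_0·∏_{j≠3}(α_3 − α_j) = 1·5 = 5 ≡ 5 (mod 13).
Step 5: correct position 3: c_3 = r_3 − e = 3 − 5 ≡ 11 (mod 13). Hence c = [2, 8, 11, 10, 6].
  Check: interpolating c through the α_i gives m(x) = 3 + 12·x (degree < 2) with m(α_i) = c_i for every i, so c is indeed a codeword.


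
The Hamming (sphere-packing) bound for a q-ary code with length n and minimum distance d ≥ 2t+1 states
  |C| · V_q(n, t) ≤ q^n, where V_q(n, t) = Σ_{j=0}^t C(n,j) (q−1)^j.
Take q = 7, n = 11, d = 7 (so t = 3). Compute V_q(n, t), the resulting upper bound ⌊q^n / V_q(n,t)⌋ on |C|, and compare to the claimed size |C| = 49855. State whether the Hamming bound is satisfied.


V_q(n, t) = 37687, q^n = 1977326743, Hamming bound = 52467, |C| = 49855 ≤ bound (satisfied).

Step 1: Compute V_q(n, t) = Σ_{j=0}^3 C(n, j) (q−1)^j.
  j = 0: C(11,0)·(6)^0 = 1·1 = 1.
  j = 1: C(11,1)·(6)^1 = 11·6 = 66.
  j = 2: C(11,2)·(6)^2 = 55·36 = 1980.
  j = 3: C(11,3)·(6)^3 = 165·216 = 35640.
  V_q(n, t) = 1 + 66 + 1980 + 35640 = 37687.
Step 2: q^n = 7^11 = 1977326743.
Step 3: Hamming bound ⌊q^n / V_q(n,t)⌋ = ⌊1977326743/37687⌋ = 52467.
Step 4: Compare |C| = 49855 to 52467: satisfied.
The claimed |C| lies below the Hamming bound.


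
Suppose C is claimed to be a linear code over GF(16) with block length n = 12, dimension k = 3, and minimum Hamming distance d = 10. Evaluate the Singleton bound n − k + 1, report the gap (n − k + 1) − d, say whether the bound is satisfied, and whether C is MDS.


Singleton RHS = n − k + 1 = 10, slack = 0, bound satisfied, MDS.

Singleton bound: d ≤ n − k + 1.
Here n = 12, k = 3, so n − k + 1 = 10.
Given d = 10, check d ≤ 10: YES.
Slack = (n − k + 1) − d = 0.
The code is MDS (slack = 0).
Description: the claimed parameters are [12, 3, 10]_16; such a code would be MDS (meets Singleton bound).


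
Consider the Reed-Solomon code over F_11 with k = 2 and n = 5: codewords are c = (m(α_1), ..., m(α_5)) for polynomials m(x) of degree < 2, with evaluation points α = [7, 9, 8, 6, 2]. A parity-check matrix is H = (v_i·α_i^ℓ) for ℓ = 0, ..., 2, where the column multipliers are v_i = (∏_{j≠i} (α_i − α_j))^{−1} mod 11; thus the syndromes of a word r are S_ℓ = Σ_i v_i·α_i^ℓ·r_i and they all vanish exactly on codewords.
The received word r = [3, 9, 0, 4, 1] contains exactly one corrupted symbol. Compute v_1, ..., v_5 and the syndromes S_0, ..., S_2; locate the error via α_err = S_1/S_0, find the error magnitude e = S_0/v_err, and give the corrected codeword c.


S = (10, 4, 6), error at position 1, error magnitude e = 1, c = [2, 9, 0, 4, 1].

Step 1: column multipliers v_i = (∏_{j≠i}(α_i − α_j))^{−1} mod 11.
  i = 1 (α = 7): (7−9)(7−8)(7−6)(7−2) = (−2)·(−1)·1·5 = 10 ≡ 10, so v_1 = 10^{−1} = 10 (mod 11).
  i = 2 (α = 9): (9−7)(9−8)(9−6)(9−2) = 2·1·3·7 = 42 ≡ 9, so v_2 = 9^{−1} = 5 (mod 11).
  i = 3 (α = 8): (8−7)(8−9)(8−6)(8−2) = 1·(−1)·2·6 = −12 ≡ 10, so v_3 = 10^{−1} = 10 (mod 11).
  i = 4 (α = 6): (6−7)(6−9)(6−8)(6−2) = (−1)·(−3)·(−2)·4 = −24 ≡ 9, so v_4 = 9^{−1} = 5 (mod 11).
  i = 5 (α = 2): (2−7)(2−9)(2−8)(2−6) = (−5)·(−7)·(−6)·(−4) = 840 ≡ 4, so v_5 = 4^{−1} = 3 (mod 11).
  v = [10, 5, 10, 5, 3].
Step 2: syndromes of r = [3, 9, 0, 4, 1] (all sums mod 11).
  S_0 = Σ v_i r_i = 10·3 + 5·9 + 10·0 + 5·4 + 3·1 = 98 ≡ 10.
  S_1 = Σ v_i α_i r_i = 10·7·3 + 5·9·9 + 10·8·0 + 5·6·4 + 3·2·1 = 741 ≡ 4.
  α_i^2 mod 11 = [5, 4, 9, 3, 4].
  S_2 = Σ v_i α_i^2 r_i = 10·5·3 + 5·4·9 + 10·9·0 + 5·3·4 + 3·4·1 = 402 ≡ 6.
  S = (10, 4, 6) ≠ 0, so r is not a codeword (an error is present).
Step 3: locate the error. For a single error e at position i, S_ℓ = v_i·e·α_i^ℓ, so α_err = S_1/S_0.
  S_0^{−1} = 10^{−1} = 10 (mod 11), so α_err = 4·10 = 40 ≡ 7 = α_1. Error position i = 1.
  Consistency check: S_2/S_1 = 6·3 = 18 ≡ 7 = α_err ✓ (single-error assumption holds).
Step 4: error magnitude e = S_0/v_1 = S_0·∏_{j≠1}(α_1 − α_j) = 10·10 = 100 ≡ 1 (mod 11).
Step 5: correct position 1: c_1 = r_1 − e = 3 − 1 ≡ 2 (mod 11). Hence c = [2, 9, 0, 4, 1].
  Check: interpolating c through the α_i gives m(x) = 5 + 9·x (degree < 2) with m(α_i) = c_i for every i, so c is indeed a codeword.


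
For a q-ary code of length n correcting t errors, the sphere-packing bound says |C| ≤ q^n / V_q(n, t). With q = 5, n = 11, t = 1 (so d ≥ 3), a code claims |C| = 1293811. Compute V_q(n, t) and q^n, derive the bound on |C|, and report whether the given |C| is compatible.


V_q(n, t) = 45, q^n = 48828125, Hamming bound = 1085069, |C| = 1293811 > bound (violated).

Step 1: Compute V_q(n, t) = Σ_{j=0}^1 C(n, j) (q−1)^j.
  j = 0: C(11,0)·(4)^0 = 1·1 = 1.
  j = 1: C(11,1)·(4)^1 = 11·4 = 44.
  V_q(n, t) = 1 + 44 = 45.
Step 2: q^n = 5^11 = 48828125.
Step 3: Hamming bound ⌊q^n / V_q(n,t)⌋ = ⌊48828125/45⌋ = 1085069.
Step 4: Compare |C| = 1293811 to 1085069: violated.
The claimed |C| lies above the Hamming bound, so no 5-ary code of length 11 with d ≥ 3 can have 1293811 codewords.


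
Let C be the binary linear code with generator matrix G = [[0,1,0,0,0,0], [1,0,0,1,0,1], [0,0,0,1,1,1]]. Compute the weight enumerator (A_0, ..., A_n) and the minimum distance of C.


Weight distribution: A_0 = 1, A_1 = 1, A_2 = 1, A_3 = 3, A_4 = 2. Minimum distance d = 1.

Enumerate all 2^3 = 8 messages m ∈ F_2^3.
For each, compute codeword c = mG in F_2^6, then tally its weight.
  m = 000 → c = 000000, weight = 0.
  m = 100 → c = 010000, weight = 1.
  m = 010 → c = 100101, weight = 3.
  m = 110 → c = 110101, weight = 4.
  m = 001 → c = 000111, weight = 3.
  m = 101 → c = 010111, weight = 4.
  m = 011 → c = 100010, weight = 2.
  m = 111 → c = 110010, weight = 3.
Tally weights:
  weight 0: 1 codewords.
  weight 1: 1 codewords.
  weight 2: 1 codewords.
  weight 3: 3 codewords.
  weight 4: 2 codewords.
Minimum distance d = smallest w > 0 with A_w > 0 = 1.
Sanity: Σ A_w = 8 = 2^3 = 8 ✓.


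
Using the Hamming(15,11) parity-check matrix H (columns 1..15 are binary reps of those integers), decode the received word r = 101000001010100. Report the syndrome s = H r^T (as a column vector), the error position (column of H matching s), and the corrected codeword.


s = (1, 1, 0, 1)^T, error position = 13, corrected codeword c = 101000001010000

Compute s = H r^T mod 2 one row at a time:
  s_1 = 0 + 1 + 0 + 1 + 0 + 1 + 0 + 0 = 3 ≡ 1 (mod 2).
  s_2 = 0 + 0 + 0 + 0 + 0 + 1 + 0 + 0 = 1 ≡ 1 (mod 2).
  s_3 = 0 + 1 + 0 + 0 + 0 + 1 + 0 + 0 = 2 ≡ 0 (mod 2).
  s_4 = 1 + 1 + 0 + 0 + 1 + 1 + 1 + 0 = 5 ≡ 1 (mod 2).
s = (1, 1, 0, 1)^T — this equals column 13 of H (binary 1101), so error is at position 13.
Correct: flip bit 13 of r = 101000001010100 to get c = 101000001010000.


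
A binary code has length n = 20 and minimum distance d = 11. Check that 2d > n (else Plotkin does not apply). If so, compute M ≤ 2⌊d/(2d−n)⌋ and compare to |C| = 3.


Plotkin bound M ≤ 10; given |C| = 3 ≤ bound (satisfied).

Check applicability: 2d = 22, n = 20.
2d − n = 2 > 0, so Plotkin applies.
Compute d/(2d−n) = 11/2 ≈ 5.5000.
⌊d/(2d−n)⌋ = 5.
Plotkin bound: M ≤ 2·5 = 10.
Given |C| = 3, check: satisfied.
This |C| is below the Plotkin bound.


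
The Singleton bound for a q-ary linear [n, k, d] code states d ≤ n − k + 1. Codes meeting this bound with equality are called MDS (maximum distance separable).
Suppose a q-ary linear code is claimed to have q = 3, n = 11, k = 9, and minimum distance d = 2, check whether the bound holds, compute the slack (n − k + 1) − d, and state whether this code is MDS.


Singleton RHS = n − k + 1 = 3, slack = 1, bound satisfied, not MDS.

Singleton bound: d ≤ n − k + 1.
Here n = 11, k = 9, so n − k + 1 = 3.
Given d = 2, check d ≤ 3: YES.
Slack = (n − k + 1) − d = 1.
The code is NOT MDS (slack = 1 > 0).
Description: the claimed parameters are [11, 9, 2]_3; such a code would be non-MDS.


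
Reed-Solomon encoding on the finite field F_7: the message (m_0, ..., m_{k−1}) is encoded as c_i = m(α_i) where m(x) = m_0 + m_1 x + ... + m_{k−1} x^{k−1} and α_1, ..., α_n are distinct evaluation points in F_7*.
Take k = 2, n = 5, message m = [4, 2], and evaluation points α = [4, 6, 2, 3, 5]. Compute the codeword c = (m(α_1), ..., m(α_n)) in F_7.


c = [5, 2, 1, 3, 0]

Message polynomial: m(x) = 4 + 2·x (mod 7).
For each evaluation point α_i, compute m(α_i) mod 7:
  α_1 = 4: Horner steps 2 → 5, so m(4) = 5.
  α_2 = 6: Horner steps 2 → 2, so m(6) = 2.
  α_3 = 2: Horner steps 2 → 1, so m(2) = 1.
  α_4 = 3: Horner steps 2 → 3, so m(3) = 3.
  α_5 = 5: Horner steps 2 → 0, so m(5) = 0.
Codeword c = [5, 2, 1, 3, 0] ∈ F_7^5.


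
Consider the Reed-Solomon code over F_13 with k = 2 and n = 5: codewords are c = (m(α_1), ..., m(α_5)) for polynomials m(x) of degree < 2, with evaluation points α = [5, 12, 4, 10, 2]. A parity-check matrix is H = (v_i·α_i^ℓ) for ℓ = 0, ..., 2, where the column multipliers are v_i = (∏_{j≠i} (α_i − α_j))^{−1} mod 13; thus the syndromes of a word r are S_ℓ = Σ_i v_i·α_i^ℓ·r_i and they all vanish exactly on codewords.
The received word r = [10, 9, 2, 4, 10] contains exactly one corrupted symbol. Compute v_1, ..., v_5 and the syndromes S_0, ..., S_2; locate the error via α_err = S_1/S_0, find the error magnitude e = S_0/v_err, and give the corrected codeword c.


S = (12, 8, 1), error at position 1, error magnitude e = 12, c = [11, 9, 2, 4, 10].

Step 1: column multipliers v_i = (∏_{j≠i}(α_i − α_j))^{−1} mod 13.
  i = 1 (α = 5): (5−12)(5−4)(5−10)(5−2) = (−7)·1·(−5)·3 = 105 ≡ 1, so v_1 = 1^{−1} = 1 (mod 13).
  i = 2 (α = 12): (12−5)(12−4)(12−10)(12−2) = 7·8·2·10 = 1120 ≡ 2, so v_2 = 2^{−1} = 7 (mod 13).
  i = 3 (α = 4): (4−5)(4−12)(4−10)(4−2) = (−1)·(−8)·(−6)·2 = −96 ≡ 8, so v_3 = 8^{−1} = 5 (mod 13).
  i = 4 (α = 10): (10−5)(10−12)(10−4)(10−2) = 5·(−2)·6·8 = −480 ≡ 1, so v_4 = 1^{−1} = 1 (mod 13).
  i = 5 (α = 2): (2−5)(2−12)(2−4)(2−10) = (−3)·(−10)·(−2)·(−8) = 480 ≡ 12, so v_5 = 12^{−1} = 12 (mod 13).
  v = [1, 7, 5, 1, 12].
Step 2: syndromes of r = [10, 9, 2, 4, 10] (all sums mod 13).
  S_0 = Σ v_i r_i = 1·10 + 7·9 + 5·2 + 1·4 + 12·10 = 207 ≡ 12.
  S_1 = Σ v_i α_i r_i = 1·5·10 + 7·12·9 + 5·4·2 + 1·10·4 + 12·2·10 = 1126 ≡ 8.
  α_i^2 mod 13 = [12, 1, 3, 9, 4].
  S_2 = Σ v_i α_i^2 r_i = 1·12·10 + 7·1·9 + 5·3·2 + 1·9·4 + 12·4·10 = 729 ≡ 1.
  S = (12, 8, 1) ≠ 0, so r is not a codeword (an error is present).
Step 3: locate the error. For a single error e at position i, S_ℓ = v_i·e·α_i^ℓ, so α_err = S_1/S_0.
  S_0^{−1} = 12^{−1} = 12 (mod 13), so α_err = 8·12 = 96 ≡ 5 = α_1. Error position i = 1.
  Consistency check: S_2/S_1 = 1·5 = 5 ≡ 5 = α_err ✓ (single-error assumption holds).
Step 4: error magnitude e = S_0/v_1 = S_0·∏_{j≠1}(α_1 − α_j) = 12·1 = 12 ≡ 12 (mod 13).
Step 5: correct position 1: c_1 = r_1 − e = 10 − 12 ≡ 11 (mod 13). Hence c = [11, 9, 2, 4, 10].
  Check: interpolating c through the α_i gives m(x) = 5 + 9·x (degree < 2) with m(α_i) = c_i for every i, so c is indeed a codeword.
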